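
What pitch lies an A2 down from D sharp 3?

C 3

Counting two letter names down from D lands on C.
Moving 3 semitones down from D#3 (the size of an augmented second) reaches C3.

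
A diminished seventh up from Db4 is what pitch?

Seven letter names up from D: C.
A diminished seventh is 9 semitones; 9 semitones up from Db4 gives Cbb5.

Cbb5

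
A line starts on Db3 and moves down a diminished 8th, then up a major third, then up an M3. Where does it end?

A#2

Down a diminished octave from Db3: D2 (11 semitones down).
Up a major third from D2: F#2 (4 semitones up).
F#2 up a major third → A#2 (4 semitones).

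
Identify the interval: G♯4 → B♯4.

major third

G to B spans three letter names (G-A-B): a third.
Counting semitones, G#4→B#4 is 4, which is the major third.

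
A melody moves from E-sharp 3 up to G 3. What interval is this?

E to G spans three letter names (E-F-G): a third.
E#3 to G3 spans 2 semitones — two semitones narrower than the major third (4) — giving a diminished third.

d3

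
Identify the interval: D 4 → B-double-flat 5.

diminished 13th

D to B spans six letter names (D-E-F-G-A-B), plus an octave — that makes it a thirteenth of some quality.
D4 to Bbb5 spans 19 semitones — two semitones narrower than the major thirteenth (21) — giving a diminished thirteenth.
(Equivalently, a compound diminished sixth: a diminished sixth plus an octave.)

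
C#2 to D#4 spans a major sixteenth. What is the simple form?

Subtracting seven from the interval number removes an octave: 16 − 14 = 2.
So a major sixteenth is 2 octaves plus a major second. The quality is unchanged.

M2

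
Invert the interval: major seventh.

Inverted interval numbers add to nine, so a seventh pairs with a second (7 + 2 = 9).
The quality also flips — major becomes minor — giving a minor second.

minor 2nd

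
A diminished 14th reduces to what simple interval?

diminished 7th

Each octave removed subtracts seven from the number: 14 − 7 = 7.
Quality carries through unchanged, so the simple form is a diminished seventh.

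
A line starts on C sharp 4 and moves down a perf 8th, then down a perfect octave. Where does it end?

Down a perfect octave from C#4: C#3 (12 semitones down).
Down a perfect octave from C#3: C#2 (12 semitones down).

C sharp 2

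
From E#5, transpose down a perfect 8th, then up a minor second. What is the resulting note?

A perfect octave down from E#5 is E#4.
Up a minor second from E#4: F#4 (1 semitone up).

F#4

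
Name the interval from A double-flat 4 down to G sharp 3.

dd9

Descending from Abb4 to G#3 is the same interval as ascending G#3 to Abb4.
G to A spans two letter names (G-A), plus an octave: a ninth.
The major ninth is 14 semitones; here we have 11, three semitones narrower: doubly diminished.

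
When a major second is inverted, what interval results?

The rule of nine gives the new number: 9 − 2 = 7, so a second becomes a seventh.
And major becomes minor under inversion, so we get a minor seventh.

minor seventh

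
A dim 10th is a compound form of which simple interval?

Subtracting seven from the interval number removes an octave: 10 − 7 = 3.
That makes a diminished tenth a compound diminished third — an octave plus a diminished third.

diminished third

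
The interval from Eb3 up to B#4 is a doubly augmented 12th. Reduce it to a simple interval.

AA5

Each octave removed subtracts seven from the number: 12 − 7 = 5.
So a doubly augmented twelfth is an octave plus a doubly augmented fifth. The quality is unchanged.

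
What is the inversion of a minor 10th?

major sixth

First reduce the compound minor tenth to its simple form, a minor third.
Interval numbers invert to sum to nine: 3 + 6 = 9, so a third inverts to a sixth.
The quality also flips — minor becomes major — giving a major sixth.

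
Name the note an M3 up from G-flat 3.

Three letter names up from G: B.
Moving 4 semitones up from Gb3 (the size of a major third) reaches Bb3.

B-flat 3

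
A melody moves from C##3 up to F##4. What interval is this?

C to F spans four letter names (C-D-E-F), plus an octave — that makes it an eleventh of some quality.
The perfect eleventh spans 17 semitones, and C##3 to F##4 is exactly 17 semitones — so this is a perfect eleventh.
(Equivalently, a compound perfect fourth: a perfect fourth plus an octave.)

perfect 11th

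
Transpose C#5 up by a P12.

The twelfth's letter: C up five letter names plus an octave → G.
A perfect twelfth is 19 semitones; 19 semitones up from C#5 gives G#6.

G#6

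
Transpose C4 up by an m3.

Eb4

Three letter names up from C: E.
A minor third spans 3 semitones, so from C4 the target pitch is Eb4.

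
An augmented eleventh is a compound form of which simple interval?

augmented fourth

Each octave removed subtracts seven from the number: 11 − 7 = 4.
That makes an augmented eleventh a compound augmented fourth — an octave plus an augmented fourth.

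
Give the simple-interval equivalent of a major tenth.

Subtracting seven from the interval number removes an octave: 10 − 7 = 3.
Quality carries through unchanged, so the simple form is a major third.

major third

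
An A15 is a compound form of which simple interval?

augmented 8th

Subtracting seven from the interval number removes an octave: 15 − 7 = 8.
Quality carries through unchanged, so the simple form is an augmented octave.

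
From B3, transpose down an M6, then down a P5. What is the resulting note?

B3 down a major sixth → D3 (9 semitones).
D3 down a perfect fifth → G2 (7 semitones).

G2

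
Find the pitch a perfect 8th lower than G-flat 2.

G-flat 1

An octave keeps the letter name G, an octave down from G.
A perfect octave spans 12 semitones, so from Gb2 the target pitch is Gb1.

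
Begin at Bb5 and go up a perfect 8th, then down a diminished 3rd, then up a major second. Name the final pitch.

A perfect octave up from Bb5 is Bb6.
A diminished third down from Bb6 is G#6.
A major second up from G#6 is A#6.

A#6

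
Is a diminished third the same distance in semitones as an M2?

A diminished third spans 2 semitones, and a major second also spans 2 semitones — they're enharmonic.

Yes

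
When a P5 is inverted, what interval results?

perfect 4th

Interval numbers invert to sum to nine: 5 + 4 = 9, so a fifth inverts to a fourth.
And perfect stays perfect under inversion, so we get a perfect fourth.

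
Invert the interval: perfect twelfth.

First reduce the compound perfect twelfth to its simple form, a perfect fifth.
Inverted interval numbers add to nine, so a fifth pairs with a fourth (5 + 4 = 9).
And perfect stays perfect under inversion, so we get a perfect fourth.

P4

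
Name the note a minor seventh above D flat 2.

C flat 3

Counting seven letter names up from D lands on C.
A minor seventh is 10 semitones; 10 semitones up from Db2 gives Cb3.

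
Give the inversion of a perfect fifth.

perfect 4th

Interval numbers invert to sum to nine: 5 + 4 = 9, so a fifth inverts to a fourth.
Quality inverts too: perfect stays perfect. That makes the inversion a perfect fourth.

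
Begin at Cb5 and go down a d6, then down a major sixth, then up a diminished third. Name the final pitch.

Down a diminished sixth from Cb5: E4 (7 semitones down).
E4 down a major sixth → G3 (9 semitones).
Up a diminished third from G3: Bbb3 (2 semitones up).

Bbb3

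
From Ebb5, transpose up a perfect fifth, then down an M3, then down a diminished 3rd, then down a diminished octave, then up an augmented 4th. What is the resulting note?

Up a perfect fifth from Ebb5: Bbb5 (7 semitones up).
Down a major third from Bbb5: Gbb5 (4 semitones down).
Gbb5 down a diminished third → Eb5 (2 semitones).
Down a diminished octave from Eb5: E4 (11 semitones down).
An augmented fourth up from E4 is A#4.

A#4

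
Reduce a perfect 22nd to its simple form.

Subtracting seven from the interval number removes an octave: 22 − 14 = 8.
Quality carries through unchanged, so the simple form is a perfect octave.

P8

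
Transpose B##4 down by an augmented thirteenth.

Counting six letter names plus an octave down from B lands on D.
Moving 22 semitones down from B##4 (the size of an augmented thirteenth) reaches D#3.

D#3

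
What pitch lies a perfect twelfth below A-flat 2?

Counting five letter names plus an octave down from A lands on D.
A perfect twelfth spans 19 semitones, so from Ab2 the target pitch is Db1.

D-flat 1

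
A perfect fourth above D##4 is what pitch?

G##4

Counting four letter names up from D lands on G.
Moving 5 semitones up from D##4 (the size of a perfect fourth) reaches G##4.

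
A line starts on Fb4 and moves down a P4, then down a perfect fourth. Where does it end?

Down a perfect fourth from Fb4: Cb4 (5 semitones down).
A perfect fourth down from Cb4 is Gb3.

Gb3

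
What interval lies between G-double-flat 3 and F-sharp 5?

G to F spans seven letter names (G-A-B-C-D-E-F), plus an octave, so the interval is some kind of fourteenth.
Gbb3 to F#5 spans 25 semitones — two semitones wider than the major fourteenth (23) — giving a doubly augmented fourteenth.
(Equivalently, a compound doubly augmented seventh: a doubly augmented seventh plus an octave.)

doubly augmented 14th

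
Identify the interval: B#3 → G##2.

m10

Descending from B#3 to G##2 is the same interval as ascending G##2 to B#3.
G to B spans three letter names (G-A-B), plus an octave, so the interval is some kind of tenth.
G##2 to B#3 is 15 semitones, a half step short of the major tenth (16), so this is minor.
(Equivalently, a compound minor third: a minor third plus an octave.)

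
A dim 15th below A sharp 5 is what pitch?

For a fifteenth the letter name doesn't change: still A, two octaves down.
A diminished fifteenth spans 23 semitones, so from A#5 the target pitch is A##3.

A double-sharp 3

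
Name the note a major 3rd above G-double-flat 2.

The third takes the letter from G up to B.
Moving 4 semitones up from Gbb2 (the size of a major third) reaches Bbb2.

B-double-flat 2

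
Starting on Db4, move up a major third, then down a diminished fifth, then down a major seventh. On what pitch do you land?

C3

Db4 up a major third → F4 (4 semitones).
A diminished fifth down from F4 is B3.
Down a major seventh from B3: C3 (11 semitones down).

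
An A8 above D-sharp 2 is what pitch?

D-double-sharp 3

For an octave the letter name doesn't change: still D, an octave up.
Moving 13 semitones up from D#2 (the size of an augmented octave) reaches D##3.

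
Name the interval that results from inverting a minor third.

The rule of nine gives the new number: 9 − 3 = 6, so a third becomes a sixth.
Quality inverts too: minor becomes major. That makes the inversion a major sixth.

major sixth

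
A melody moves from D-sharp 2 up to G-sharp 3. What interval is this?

perfect 11th

D to G spans four letter names (D-E-F-G), plus an octave, so the interval is some kind of eleventh.
The perfect eleventh spans 17 semitones, and D#2 to G#3 is exactly 17 semitones — so this is a perfect eleventh.
(Equivalently, a compound perfect fourth: a perfect fourth plus an octave.)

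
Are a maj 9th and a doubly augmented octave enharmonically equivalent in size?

Yes

A major ninth = 14 semitones = a doubly augmented octave; enharmonically equal.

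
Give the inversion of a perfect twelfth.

P4

First reduce the compound perfect twelfth to its simple form, a perfect fifth.
Inverted interval numbers add to nine, so a fifth pairs with a fourth (5 + 4 = 9).
The quality also flips — perfect stays perfect — giving a perfect fourth.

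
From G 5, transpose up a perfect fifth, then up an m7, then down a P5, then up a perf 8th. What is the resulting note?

F 7

Up a perfect fifth from G5: D6 (7 semitones up).
A minor seventh up from D6 is C7.
Down a perfect fifth from C7: F6 (7 semitones down).
F6 up a perfect octave → F7 (12 semitones).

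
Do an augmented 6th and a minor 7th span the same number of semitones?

An augmented sixth spans 10 semitones, and a minor seventh also spans 10 semitones — they're enharmonic.

Yes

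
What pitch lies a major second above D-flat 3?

E-flat 3

Two letter names up from D: E.
Moving 2 semitones up from Db3 (the size of a major second) reaches Eb3.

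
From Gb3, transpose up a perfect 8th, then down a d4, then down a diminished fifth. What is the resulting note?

Up a perfect octave from Gb3: Gb4 (12 semitones up).
Down a diminished fourth from Gb4: D4 (4 semitones down).
D4 down a diminished fifth → G#3 (6 semitones).

G#3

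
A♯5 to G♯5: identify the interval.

major second

Descending from A#5 to G#5 is the same interval as ascending G#5 to A#5.
G to A spans two letter names (G-A) — that makes it a second of some quality.
G#5 to A#5 is 2 semitones, matching the major second exactly, so the quality is major.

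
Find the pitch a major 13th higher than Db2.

Six letters up from D (plus an octave) reaches B.
Moving 21 semitones up from Db2 (the size of a major thirteenth) reaches Bb3.

Bb3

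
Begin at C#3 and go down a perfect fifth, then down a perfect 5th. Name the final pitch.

C#3 down a perfect fifth → F#2 (7 semitones).
A perfect fifth down from F#2 is B1.

B1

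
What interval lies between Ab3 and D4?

augmented 4th

A to D spans four letter names (A-B-C-D), so the interval is some kind of fourth.
Ab3 to D4 spans 6 semitones — one semitone wider than the perfect fourth (5) — giving an augmented fourth.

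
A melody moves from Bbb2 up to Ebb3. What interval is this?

perfect fourth

B to E spans four letter names (B-C-D-E) — that makes it a fourth of some quality.
Bbb2 to Ebb3 is 5 semitones, matching the perfect fourth exactly, so the quality is perfect.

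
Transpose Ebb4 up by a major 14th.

Counting seven letter names plus an octave up from E lands on D.
A major fourteenth spans 23 semitones, so from Ebb4 the target pitch is Db6.

Db6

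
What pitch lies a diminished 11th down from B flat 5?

F sharp 4

Four letters down from B (plus an octave) reaches F.
A diminished eleventh is 16 semitones; 16 semitones down from Bb5 gives F#4.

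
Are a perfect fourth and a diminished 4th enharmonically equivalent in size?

No

A perfect fourth spans 5 semitones; a diminished fourth spans 4 semitones. They differ by 1.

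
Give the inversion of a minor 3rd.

The rule of nine gives the new number: 9 − 3 = 6, so a third becomes a sixth.
And minor becomes major under inversion, so we get a major sixth.

M6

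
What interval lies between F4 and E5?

M7

F to E spans seven letter names (F-G-A-B-C-D-E) — that makes it a seventh of some quality.
F4 to E5 is 11 semitones, matching the major seventh exactly, so the quality is major.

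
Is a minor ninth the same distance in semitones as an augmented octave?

Yes

Both span 13 semitones: a minor ninth and an augmented octave are the same chromatic distance.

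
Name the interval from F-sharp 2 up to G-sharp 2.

major second

F to G spans two letter names (F-G) — that makes it a second of some quality.
Counting semitones, F#2→G#2 is 2, which is the major second.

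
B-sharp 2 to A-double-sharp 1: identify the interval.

minor ninth

Descending from B#2 to A##1 is the same interval as ascending A##1 to B#2.
A to B spans two letter names (A-B), plus an octave, so the interval is some kind of ninth.
A major ninth would be 14 semitones, but A##1 to B#2 is 13 — one semitone narrower, making it a minor ninth.
(Equivalently, a compound minor second: a minor second plus an octave.)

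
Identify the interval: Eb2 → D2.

minor 2nd

Descending from Eb2 to D2 is the same interval as ascending D2 to Eb2.
D to E spans two letter names (D-E) — that makes it a second of some quality.
At 1 semitone, D2→Eb2 falls one short of a major second: minor.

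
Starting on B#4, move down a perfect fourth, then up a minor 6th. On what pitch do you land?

Down a perfect fourth from B#4: F##4 (5 semitones down).
A minor sixth up from F##4 is D#5.

D#5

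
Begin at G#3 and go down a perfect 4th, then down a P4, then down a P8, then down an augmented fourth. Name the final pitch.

Down a perfect fourth from G#3: D#3 (5 semitones down).
Down a perfect fourth from D#3: A#2 (5 semitones down).
Down a perfect octave from A#2: A#1 (12 semitones down).
A#1 down an augmented fourth → E1 (6 semitones).

E1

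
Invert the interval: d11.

A5

First reduce the compound diminished eleventh to its simple form, a diminished fourth.
The rule of nine gives the new number: 9 − 4 = 5, so a fourth becomes a fifth.
The quality also flips — diminished becomes augmented — giving an augmented fifth.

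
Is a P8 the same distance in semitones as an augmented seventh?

Both span 12 semitones: a perfect octave and an augmented seventh are the same chromatic distance.

Yes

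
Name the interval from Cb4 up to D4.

C to D spans two letter names (C-D) — that makes it a second of some quality.
The major second is 2 semitones; here we have 3, one semitone wider: augmented.

A2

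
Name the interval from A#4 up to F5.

diminished sixth

A to F spans six letter names (A-B-C-D-E-F), so the interval is some kind of sixth.
A major sixth would be 9 semitones; A#4 to F5 is 7, two semitones narrower, so the interval is diminished.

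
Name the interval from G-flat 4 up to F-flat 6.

minor fourteenth

G to F spans seven letter names (G-A-B-C-D-E-F), plus an octave: a fourteenth.
At 22 semitones, Gb4→Fb6 falls one short of a major fourteenth: minor.
(Equivalently, a compound minor seventh: a minor seventh plus an octave.)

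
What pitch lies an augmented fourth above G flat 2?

C 3

Counting four letter names up from G lands on C.
Moving 6 semitones up from Gb2 (the size of an augmented fourth) reaches C3.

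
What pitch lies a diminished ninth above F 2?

G double-flat 3

The ninth's letter: F up two letter names plus an octave → G.
A diminished ninth spans 12 semitones, so from F2 the target pitch is Gbb3.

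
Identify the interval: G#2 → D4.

diminished twelfth

G to D spans five letter names (G-A-B-C-D), plus an octave, so the interval is some kind of twelfth.
The perfect twelfth is 19 semitones; here we have 18, one semitone narrower: diminished.
(Equivalently, a compound diminished fifth: a diminished fifth plus an octave.)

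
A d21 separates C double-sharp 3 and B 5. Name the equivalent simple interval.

Take out 2 octaves (14 from the number): 21 − 14 = 7.
Quality carries through unchanged, so the simple form is a diminished seventh.

diminished seventh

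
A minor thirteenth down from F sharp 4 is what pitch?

A sharp 2

Counting six letter names plus an octave down from F lands on A.
A minor thirteenth spans 20 semitones, so from F#4 the target pitch is A#2.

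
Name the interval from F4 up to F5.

F to F is the same letter name, plus an octave: an octave.
F4 to F5 is 12 semitones, matching the perfect octave exactly, so the quality is perfect.

perfect 8th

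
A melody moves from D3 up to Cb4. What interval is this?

diminished 7th

D to C spans seven letter names (D-E-F-G-A-B-C): a seventh.
D3 to Cb4 spans 9 semitones — two semitones narrower than the major seventh (11) — giving a diminished seventh.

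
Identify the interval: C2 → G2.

C to G spans five letter names (C-D-E-F-G), so the interval is some kind of fifth.
Counting semitones, C2→G2 is 7, which is the perfect fifth.

perfect fifth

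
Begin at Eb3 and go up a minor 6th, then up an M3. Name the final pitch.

A minor sixth up from Eb3 is Cb4.
Up a major third from Cb4: Eb4 (4 semitones up).

Eb4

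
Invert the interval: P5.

perfect 4th

Inverted interval numbers add to nine, so a fifth pairs with a fourth (5 + 4 = 9).
The quality also flips — perfect stays perfect — giving a perfect fourth.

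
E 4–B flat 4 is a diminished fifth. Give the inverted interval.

Interval numbers invert to sum to nine: 5 + 4 = 9, so a fifth inverts to a fourth.
The quality also flips — diminished becomes augmented — giving an augmented fourth.

augmented 4th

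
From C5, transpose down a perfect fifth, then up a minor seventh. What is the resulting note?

Eb5

C5 down a perfect fifth → F4 (7 semitones).
F4 up a minor seventh → Eb5 (10 semitones).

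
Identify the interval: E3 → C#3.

m3

Descending from E3 to C#3 is the same interval as ascending C#3 to E3.
C to E spans three letter names (C-D-E): a third.
A major third would be 4 semitones, but C#3 to E3 is 3 — one semitone narrower, making it a minor third.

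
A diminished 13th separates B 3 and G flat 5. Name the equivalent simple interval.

Subtracting seven from the interval number removes an octave: 13 − 7 = 6.
That makes a diminished thirteenth a compound diminished sixth — an octave plus a diminished sixth.

d6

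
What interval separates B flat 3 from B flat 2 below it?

Descending from Bb3 to Bb2 is the same interval as ascending Bb2 to Bb3.
B to B is the same letter name, plus an octave, so the interval is some kind of octave.
Counting semitones, Bb2→Bb3 is 12, which is the perfect octave.

P8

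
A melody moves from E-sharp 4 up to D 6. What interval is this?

E to D spans seven letter names (E-F-G-A-B-C-D), plus an octave, so the interval is some kind of fourteenth.
E#4 to D6 spans 21 semitones — two semitones narrower than the major fourteenth (23) — giving a diminished fourteenth.
(Equivalently, a compound diminished seventh: a diminished seventh plus an octave.)

d14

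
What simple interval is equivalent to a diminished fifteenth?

diminished 8th

Take out an octave (7 from the number): 15 − 7 = 8.
Quality carries through unchanged, so the simple form is a diminished octave.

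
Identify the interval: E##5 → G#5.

E to G spans three letter names (E-F-G): a third.
E##5 to G#5 spans 2 semitones — two semitones narrower than the major third (4) — giving a diminished third.

diminished third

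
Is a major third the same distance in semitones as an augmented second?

4 semitones (major third) vs 3 semitones (augmented second): not equal.

No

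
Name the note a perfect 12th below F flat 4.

B double-flat 2

The twelfth's letter: F down five letter names plus an octave → B.
A perfect twelfth is 19 semitones; 19 semitones down from Fb4 gives Bbb2.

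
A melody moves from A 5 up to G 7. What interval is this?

m14

A to G spans seven letter names (A-B-C-D-E-F-G), plus an octave — that makes it a fourteenth of some quality.
A major fourteenth would be 23 semitones, but A5 to G7 is 22 — one semitone narrower, making it a minor fourteenth.
(Equivalently, a compound minor seventh: a minor seventh plus an octave.)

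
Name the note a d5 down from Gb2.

C2

Counting five letter names down from G lands on C.
Moving 6 semitones down from Gb2 (the size of a diminished fifth) reaches C2.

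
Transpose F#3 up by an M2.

Two letter names up from F: G.
A major second spans 2 semitones, so from F#3 the target pitch is G#3.

G#3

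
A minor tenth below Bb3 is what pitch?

Three letters down from B (plus an octave) reaches G.
A minor tenth is 15 semitones; 15 semitones down from Bb3 gives G2.

G2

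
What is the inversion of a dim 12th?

First reduce the compound diminished twelfth to its simple form, a diminished fifth.
The rule of nine gives the new number: 9 − 5 = 4, so a fifth becomes a fourth.
And diminished becomes augmented under inversion, so we get an augmented fourth.

A4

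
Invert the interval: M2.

m7

Interval numbers invert to sum to nine: 2 + 7 = 9, so a second inverts to a seventh.
And major becomes minor under inversion, so we get a minor seventh.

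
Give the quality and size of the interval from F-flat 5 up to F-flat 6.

perfect octave

F to F is the same letter name, plus an octave, so the interval is some kind of octave.
The perfect octave spans 12 semitones, and Fb5 to Fb6 is exactly 12 semitones — so this is a perfect octave.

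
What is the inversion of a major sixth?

The rule of nine gives the new number: 9 − 6 = 3, so a sixth becomes a third.
And major becomes minor under inversion, so we get a minor third.

minor third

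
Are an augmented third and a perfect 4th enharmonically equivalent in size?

Yes

An augmented third = 5 semitones = a perfect fourth; enharmonically equal.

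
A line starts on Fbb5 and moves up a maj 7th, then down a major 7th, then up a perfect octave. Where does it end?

A major seventh up from Fbb5 is Ebb6.
Down a major seventh from Ebb6: Fbb5 (11 semitones down).
Up a perfect octave from Fbb5: Fbb6 (12 semitones up).

Fbb6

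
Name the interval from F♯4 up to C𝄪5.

augmented fifth

F to C spans five letter names (F-G-A-B-C), so the interval is some kind of fifth.
The perfect fifth is 7 semitones; here we have 8, one semitone wider: augmented.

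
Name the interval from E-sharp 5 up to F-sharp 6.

E to F spans two letter names (E-F), plus an octave — that makes it a ninth of some quality.
A major ninth would be 14 semitones, but E#5 to F#6 is 13 — one semitone narrower, making it a minor ninth.
(Equivalently, a compound minor second: a minor second plus an octave.)

minor 9th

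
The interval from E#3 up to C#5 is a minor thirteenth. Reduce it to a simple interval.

minor 6th

Subtracting seven from the interval number removes an octave: 13 − 7 = 6.
So a minor thirteenth is an octave plus a minor sixth. The quality is unchanged.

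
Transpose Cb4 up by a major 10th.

Three letters up from C (plus an octave) reaches E.
Moving 16 semitones up from Cb4 (the size of a major tenth) reaches Eb5.

Eb5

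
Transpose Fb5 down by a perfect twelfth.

Bbb3

Counting five letter names plus an octave down from F lands on B.
Moving 19 semitones down from Fb5 (the size of a perfect twelfth) reaches Bbb3.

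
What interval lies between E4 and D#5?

major seventh

E to D spans seven letter names (E-F-G-A-B-C-D), so the interval is some kind of seventh.
The major seventh spans 11 semitones, and E4 to D#5 is exactly 11 semitones — so this is a major seventh.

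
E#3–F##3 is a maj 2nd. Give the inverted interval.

Interval numbers invert to sum to nine: 2 + 7 = 9, so a second inverts to a seventh.
Quality inverts too: major becomes minor. That makes the inversion a minor seventh.

m7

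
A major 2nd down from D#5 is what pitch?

The second takes the letter from D down to C.
A major second spans 2 semitones, so from D#5 the target pitch is C#5.

C#5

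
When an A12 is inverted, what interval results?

First reduce the compound augmented twelfth to its simple form, an augmented fifth.
Interval numbers invert to sum to nine: 5 + 4 = 9, so a fifth inverts to a fourth.
And augmented becomes diminished under inversion, so we get a diminished fourth.

diminished 4th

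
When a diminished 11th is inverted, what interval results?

augmented 5th

First reduce the compound diminished eleventh to its simple form, a diminished fourth.
The rule of nine gives the new number: 9 − 4 = 5, so a fourth becomes a fifth.
Quality inverts too: diminished becomes augmented. That makes the inversion an augmented fifth.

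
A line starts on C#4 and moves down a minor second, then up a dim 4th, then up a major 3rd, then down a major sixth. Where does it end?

A minor second down from C#4 is B#3.
B#3 up a diminished fourth → E4 (4 semitones).
Up a major third from E4: G#4 (4 semitones up).
Down a major sixth from G#4: B3 (9 semitones down).

B3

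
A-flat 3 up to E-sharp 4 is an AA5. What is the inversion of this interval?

doubly diminished 4th

Inverted interval numbers add to nine, so a fifth pairs with a fourth (5 + 4 = 9).
The quality also flips — doubly augmented becomes doubly diminished — giving a doubly diminished fourth.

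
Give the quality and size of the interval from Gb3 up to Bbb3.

minor 3rd

G to B spans three letter names (G-A-B): a third.
A major third would be 4 semitones, but Gb3 to Bbb3 is 3 — one semitone narrower, making it a minor third.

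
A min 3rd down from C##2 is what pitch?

A##1

Three letter names down from C: A.
Moving 3 semitones down from C##2 (the size of a minor third) reaches A##1.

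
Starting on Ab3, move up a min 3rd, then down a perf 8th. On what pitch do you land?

Up a minor third from Ab3: Cb4 (3 semitones up).
Down a perfect octave from Cb4: Cb3 (12 semitones down).

Cb3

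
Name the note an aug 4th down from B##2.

The fourth takes the letter from B down to F.
An augmented fourth spans 6 semitones, so from B##2 the target pitch is F##2.

F##2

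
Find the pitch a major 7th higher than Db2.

The seventh takes the letter from D up to C.
A major seventh is 11 semitones; 11 semitones up from Db2 gives C3.

C3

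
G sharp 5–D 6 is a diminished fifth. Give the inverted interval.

A4

The rule of nine gives the new number: 9 − 5 = 4, so a fifth becomes a fourth.
Quality inverts too: diminished becomes augmented. That makes the inversion an augmented fourth.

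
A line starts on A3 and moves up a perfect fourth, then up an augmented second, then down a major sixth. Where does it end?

G#3

A perfect fourth up from A3 is D4.
Up an augmented second from D4: E#4 (3 semitones up).
Down a major sixth from E#4: G#3 (9 semitones down).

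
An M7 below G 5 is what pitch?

A-flat 4

Seven letter names down from G: A.
A major seventh spans 11 semitones, so from G5 the target pitch is Ab4.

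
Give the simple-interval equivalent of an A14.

Take out an octave (7 from the number): 14 − 7 = 7.
Quality carries through unchanged, so the simple form is an augmented seventh.

A7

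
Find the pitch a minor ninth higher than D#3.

The ninth's letter: D up two letter names plus an octave → E.
A minor ninth spans 13 semitones, so from D#3 the target pitch is E4.

E4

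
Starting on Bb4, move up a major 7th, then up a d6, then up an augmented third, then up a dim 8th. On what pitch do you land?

Up a major seventh from Bb4: A5 (11 semitones up).
A diminished sixth up from A5 is Fb6.
Fb6 up an augmented third → A6 (5 semitones).
Up a diminished octave from A6: Ab7 (11 semitones up).

Ab7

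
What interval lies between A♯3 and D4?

A to D spans four letter names (A-B-C-D): a fourth.
A perfect fourth would be 5 semitones; A#3 to D4 is 4, one semitone narrower, so the interval is diminished.

diminished fourth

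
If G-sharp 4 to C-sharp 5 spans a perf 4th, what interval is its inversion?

Inverted interval numbers add to nine, so a fourth pairs with a fifth (4 + 5 = 9).
And perfect stays perfect under inversion, so we get a perfect fifth.

perfect fifth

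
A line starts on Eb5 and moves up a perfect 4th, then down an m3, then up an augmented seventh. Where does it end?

Eb5 up a perfect fourth → Ab5 (5 semitones).
Ab5 down a minor third → F5 (3 semitones).
Up an augmented seventh from F5: E#6 (12 semitones up).

E#6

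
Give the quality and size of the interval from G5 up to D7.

G to D spans five letter names (G-A-B-C-D), plus an octave: a twelfth.
Counting semitones, G5→D7 is 19, which is the perfect twelfth.
(Equivalently, a compound perfect fifth: a perfect fifth plus an octave.)

P12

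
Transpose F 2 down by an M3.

Counting three letter names down from F lands on D.
Moving 4 semitones down from F2 (the size of a major third) reaches Db2.

D-flat 2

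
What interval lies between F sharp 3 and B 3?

perfect fourth

F to B spans four letter names (F-G-A-B): a fourth.
Counting semitones, F#3→B3 is 5, which is the perfect fourth.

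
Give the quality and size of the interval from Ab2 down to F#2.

diminished 3rd

Descending from Ab2 to F#2 is the same interval as ascending F#2 to Ab2.
F to A spans three letter names (F-G-A) — that makes it a third of some quality.
A major third would be 4 semitones; F#2 to Ab2 is 2, two semitones narrower, so the interval is diminished.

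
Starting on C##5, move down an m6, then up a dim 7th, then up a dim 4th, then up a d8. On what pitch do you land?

Gb6

C##5 down a minor sixth → E##4 (8 semitones).
A diminished seventh up from E##4 is D#5.
Up a diminished fourth from D#5: G5 (4 semitones up).
Up a diminished octave from G5: Gb6 (11 semitones up).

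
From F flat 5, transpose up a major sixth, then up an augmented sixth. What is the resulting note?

A major sixth up from Fb5 is Db6.
Db6 up an augmented sixth → B6 (10 semitones).

B 6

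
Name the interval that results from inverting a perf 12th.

P4

First reduce the compound perfect twelfth to its simple form, a perfect fifth.
The rule of nine gives the new number: 9 − 5 = 4, so a fifth becomes a fourth.
The quality also flips — perfect stays perfect — giving a perfect fourth.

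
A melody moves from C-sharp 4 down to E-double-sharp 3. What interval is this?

Descending from C#4 to E##3 is the same interval as ascending E##3 to C#4.
E to C spans six letter names (E-F-G-A-B-C) — that makes it a sixth of some quality.
E##3 to C#4 spans 7 semitones — two semitones narrower than the major sixth (9) — giving a diminished sixth.

diminished 6th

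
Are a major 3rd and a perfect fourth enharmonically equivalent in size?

A major third spans 4 semitones; a perfect fourth spans 5 semitones. They differ by 1.

No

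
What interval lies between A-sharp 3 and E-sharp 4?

A to E spans five letter names (A-B-C-D-E), so the interval is some kind of fifth.
A#3 to E#4 is 7 semitones, matching the perfect fifth exactly, so the quality is perfect.

perfect fifth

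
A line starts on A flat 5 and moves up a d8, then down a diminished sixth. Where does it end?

C 6

A diminished octave up from Ab5 is Abb6.
Down a diminished sixth from Abb6: C6 (7 semitones down).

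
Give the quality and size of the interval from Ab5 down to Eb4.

perfect eleventh

Descending from Ab5 to Eb4 is the same interval as ascending Eb4 to Ab5.
E to A spans four letter names (E-F-G-A), plus an octave — that makes it an eleventh of some quality.
Eb4 to Ab5 is 17 semitones, matching the perfect eleventh exactly, so the quality is perfect.
(Equivalently, a compound perfect fourth: a perfect fourth plus an octave.)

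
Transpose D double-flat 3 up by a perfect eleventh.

G double-flat 4

Four letters up from D (plus an octave) reaches G.
Moving 17 semitones up from Dbb3 (the size of a perfect eleventh) reaches Gbb4.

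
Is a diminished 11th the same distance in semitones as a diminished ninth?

16 semitones (diminished eleventh) vs 12 semitones (diminished ninth): not equal.

No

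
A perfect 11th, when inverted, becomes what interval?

First reduce the compound perfect eleventh to its simple form, a perfect fourth.
The rule of nine gives the new number: 9 − 4 = 5, so a fourth becomes a fifth.
The quality also flips — perfect stays perfect — giving a perfect fifth.

perfect 5th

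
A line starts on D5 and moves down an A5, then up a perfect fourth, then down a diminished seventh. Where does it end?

An augmented fifth down from D5 is Gb4.
A perfect fourth up from Gb4 is Cb5.
Down a diminished seventh from Cb5: D4 (9 semitones down).

D4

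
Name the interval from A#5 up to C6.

d3

A to C spans three letter names (A-B-C), so the interval is some kind of third.
A major third would be 4 semitones; A#5 to C6 is 2, two semitones narrower, so the interval is diminished.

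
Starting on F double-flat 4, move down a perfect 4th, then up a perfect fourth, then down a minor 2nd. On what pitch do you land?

E double-flat 4

A perfect fourth down from Fbb4 is Cbb4.
A perfect fourth up from Cbb4 is Fbb4.
Down a minor second from Fbb4: Ebb4 (1 semitone down).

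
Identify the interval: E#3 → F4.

diminished ninth

E to F spans two letter names (E-F), plus an octave — that makes it a ninth of some quality.
The major ninth is 14 semitones; here we have 12, two semitones narrower: diminished.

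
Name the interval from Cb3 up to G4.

augmented twelfth

C to G spans five letter names (C-D-E-F-G), plus an octave: a twelfth.
Cb3 to G4 spans 20 semitones — one semitone wider than the perfect twelfth (19) — giving an augmented twelfth.
(Equivalently, a compound augmented fifth: an augmented fifth plus an octave.)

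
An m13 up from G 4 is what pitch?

Six letters up from G (plus an octave) reaches E.
A minor thirteenth spans 20 semitones, so from G4 the target pitch is Eb6.

E flat 6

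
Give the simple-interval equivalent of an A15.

Take out an octave (7 from the number): 15 − 7 = 8.
So an augmented fifteenth is an octave plus an augmented octave. The quality is unchanged.

augmented 8th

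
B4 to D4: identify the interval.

Descending from B4 to D4 is the same interval as ascending D4 to B4.
D to B spans six letter names (D-E-F-G-A-B) — that makes it a sixth of some quality.
The major sixth spans 9 semitones, and D4 to B4 is exactly 9 semitones — so this is a major sixth.

M6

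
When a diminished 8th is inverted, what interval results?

augmented unison

Inverted interval numbers add to nine, so an octave pairs with a unison (8 + 1 = 9).
Quality inverts too: diminished becomes augmented. That makes the inversion an augmented unison.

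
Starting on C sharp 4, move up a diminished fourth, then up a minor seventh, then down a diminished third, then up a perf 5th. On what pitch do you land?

A diminished fourth up from C#4 is F4.
Up a minor seventh from F4: Eb5 (10 semitones up).
A diminished third down from Eb5 is C#5.
C#5 up a perfect fifth → G#5 (7 semitones).

G sharp 5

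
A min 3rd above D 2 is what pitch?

The third takes the letter from D up to F.
A minor third is 3 semitones; 3 semitones up from D2 gives F2.

F 2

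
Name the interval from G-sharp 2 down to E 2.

Descending from G#2 to E2 is the same interval as ascending E2 to G#2.
E to G spans three letter names (E-F-G) — that makes it a third of some quality.
The major third spans 4 semitones, and E2 to G#2 is exactly 4 semitones — so this is a major third.

major third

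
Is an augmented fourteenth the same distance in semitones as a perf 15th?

An augmented fourteenth spans 24 semitones, and a perfect fifteenth also spans 24 semitones — they're enharmonic.

Yes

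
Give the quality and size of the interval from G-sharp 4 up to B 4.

minor third

G to B spans three letter names (G-A-B), so the interval is some kind of third.
At 3 semitones, G#4→B4 falls one short of a major third: minor.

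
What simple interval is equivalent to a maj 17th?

major 3rd

Subtracting seven from the interval number removes an octave: 17 − 14 = 3.
That makes a major seventeenth a compound major third — 2 octaves plus a major third.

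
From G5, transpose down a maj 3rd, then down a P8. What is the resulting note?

A major third down from G5 is Eb5.
Down a perfect octave from Eb5: Eb4 (12 semitones down).

Eb4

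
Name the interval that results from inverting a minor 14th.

major 2nd

First reduce the compound minor fourteenth to its simple form, a minor seventh.
Inverted interval numbers add to nine, so a seventh pairs with a second (7 + 2 = 9).
The quality also flips — minor becomes major — giving a major second.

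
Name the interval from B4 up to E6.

perfect eleventh

B to E spans four letter names (B-C-D-E), plus an octave: an eleventh.
The perfect eleventh spans 17 semitones, and B4 to E6 is exactly 17 semitones — so this is a perfect eleventh.
(Equivalently, a compound perfect fourth: a perfect fourth plus an octave.)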